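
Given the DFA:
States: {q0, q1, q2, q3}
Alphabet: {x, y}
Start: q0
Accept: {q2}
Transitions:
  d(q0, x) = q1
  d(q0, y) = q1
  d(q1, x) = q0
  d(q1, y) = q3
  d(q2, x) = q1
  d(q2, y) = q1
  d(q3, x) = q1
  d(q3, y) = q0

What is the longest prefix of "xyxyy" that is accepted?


Run the DFA, marking each prefix where the state is accepting:
  "" -> q0 [reject]
  "x" -> q1 [reject]
  "xy" -> q3 [reject]
  "xyx" -> q1 [reject]
  "xyxy" -> q3 [reject]
  "xyxyy" -> q0 [reject]

No prefix is accepted


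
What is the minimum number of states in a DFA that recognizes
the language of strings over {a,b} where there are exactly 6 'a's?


States: count = 0, 1, ..., 6 (that's 7 states), plus a dead state for count > 6.
Total: 7 + 1 = 8. Accept = count-6 state.

8


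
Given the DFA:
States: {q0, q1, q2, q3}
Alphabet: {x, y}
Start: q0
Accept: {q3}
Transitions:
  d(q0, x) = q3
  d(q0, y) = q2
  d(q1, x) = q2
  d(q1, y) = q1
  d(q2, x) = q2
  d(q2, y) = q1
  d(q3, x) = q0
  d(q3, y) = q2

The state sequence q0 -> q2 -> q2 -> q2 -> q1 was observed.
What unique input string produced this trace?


Trace back each transition to find the symbol:
  q0 --[y]--> q2
  q2 --[x]--> q2
  q2 --[x]--> q2
  q2 --[y]--> q1

"yxxy"


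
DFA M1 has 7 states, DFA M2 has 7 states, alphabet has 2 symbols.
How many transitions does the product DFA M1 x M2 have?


Product DFA has 7 * 7 = 49 states.
Each has 2 transitions: 49 * 2 = 98

98


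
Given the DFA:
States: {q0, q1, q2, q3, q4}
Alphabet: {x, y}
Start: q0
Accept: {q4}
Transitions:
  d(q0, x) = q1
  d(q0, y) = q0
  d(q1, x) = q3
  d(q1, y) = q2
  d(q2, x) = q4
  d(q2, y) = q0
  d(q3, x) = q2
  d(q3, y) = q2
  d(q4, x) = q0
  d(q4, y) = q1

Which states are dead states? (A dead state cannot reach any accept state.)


Forward reachability from each state:
  q0 -> reaches accept state q4 (live)
  q1 -> reaches accept state q4 (live)
  q2 -> reaches accept state q4 (live)
  q3 -> reaches accept state q4 (live)
  q4 -> reaches accept state q4 (live)

None (all states can reach an accept state)


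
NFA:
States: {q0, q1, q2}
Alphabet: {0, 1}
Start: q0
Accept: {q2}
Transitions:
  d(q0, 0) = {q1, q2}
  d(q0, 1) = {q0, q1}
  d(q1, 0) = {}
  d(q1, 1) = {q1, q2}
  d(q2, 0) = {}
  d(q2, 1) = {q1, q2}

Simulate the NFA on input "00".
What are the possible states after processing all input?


Start: {q0}
  --0--> {q1, q2}
  --0--> {}

{} (empty set, no valid transitions)


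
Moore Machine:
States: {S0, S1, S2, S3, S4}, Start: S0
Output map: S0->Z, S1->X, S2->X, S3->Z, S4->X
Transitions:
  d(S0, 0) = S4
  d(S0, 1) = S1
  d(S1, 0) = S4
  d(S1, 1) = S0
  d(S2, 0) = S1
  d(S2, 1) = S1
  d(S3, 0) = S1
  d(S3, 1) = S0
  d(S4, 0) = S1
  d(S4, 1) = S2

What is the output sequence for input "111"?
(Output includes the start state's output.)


Start: S0 (output Z)
  --1--> S1 (output X)
  --1--> S0 (output Z)
  --1--> S1 (output X)

"ZXZX"


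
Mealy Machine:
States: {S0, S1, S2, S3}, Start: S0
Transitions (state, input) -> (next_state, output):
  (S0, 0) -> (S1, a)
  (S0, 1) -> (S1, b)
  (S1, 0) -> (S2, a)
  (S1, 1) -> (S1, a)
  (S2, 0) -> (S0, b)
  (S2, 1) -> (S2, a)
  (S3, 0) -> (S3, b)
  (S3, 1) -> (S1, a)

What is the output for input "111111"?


Step-by-step:
  (S0, 1) -> (S1, b)
  (S1, 1) -> (S1, a)
  (S1, 1) -> (S1, a)
  (S1, 1) -> (S1, a)
  (S1, 1) -> (S1, a)
  (S1, 1) -> (S1, a)

"baaaaa"


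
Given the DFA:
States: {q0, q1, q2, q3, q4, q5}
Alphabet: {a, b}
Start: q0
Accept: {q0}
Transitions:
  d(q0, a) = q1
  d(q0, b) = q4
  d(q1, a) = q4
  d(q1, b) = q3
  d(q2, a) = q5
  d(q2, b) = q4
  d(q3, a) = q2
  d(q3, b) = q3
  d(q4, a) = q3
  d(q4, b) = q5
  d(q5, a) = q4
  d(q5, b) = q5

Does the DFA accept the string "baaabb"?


Trace: q0 -> q4 -> q3 -> q2 -> q5 -> q5 -> q5
Final state: q5
Accept states: {q0}

No, rejected (final state q5 is not an accept state)


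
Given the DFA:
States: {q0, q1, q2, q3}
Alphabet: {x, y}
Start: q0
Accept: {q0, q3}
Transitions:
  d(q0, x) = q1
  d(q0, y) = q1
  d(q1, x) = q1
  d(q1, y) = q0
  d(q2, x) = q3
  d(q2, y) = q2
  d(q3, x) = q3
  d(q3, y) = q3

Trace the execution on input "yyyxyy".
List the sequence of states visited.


Input: yyyxyy
d(q0, y) = q1
d(q1, y) = q0
d(q0, y) = q1
d(q1, x) = q1
d(q1, y) = q0
d(q0, y) = q1


q0 -> q1 -> q0 -> q1 -> q1 -> q0 -> q1


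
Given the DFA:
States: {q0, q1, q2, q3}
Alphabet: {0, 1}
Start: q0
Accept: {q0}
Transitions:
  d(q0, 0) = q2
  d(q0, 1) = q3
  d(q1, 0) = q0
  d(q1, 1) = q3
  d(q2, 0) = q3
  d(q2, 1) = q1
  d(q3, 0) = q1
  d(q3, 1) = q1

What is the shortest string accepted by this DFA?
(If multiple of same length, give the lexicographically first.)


BFS by string length (lex-first path to each state shown):
  len 0: q0<-""
Found accept state at length 0.

"" (empty string)


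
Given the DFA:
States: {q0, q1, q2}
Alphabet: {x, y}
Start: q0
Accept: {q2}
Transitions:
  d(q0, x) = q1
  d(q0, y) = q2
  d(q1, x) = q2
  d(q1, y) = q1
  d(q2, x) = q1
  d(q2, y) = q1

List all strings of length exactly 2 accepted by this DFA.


All strings of length 2: 4 total
Accepted: 1

"xx"


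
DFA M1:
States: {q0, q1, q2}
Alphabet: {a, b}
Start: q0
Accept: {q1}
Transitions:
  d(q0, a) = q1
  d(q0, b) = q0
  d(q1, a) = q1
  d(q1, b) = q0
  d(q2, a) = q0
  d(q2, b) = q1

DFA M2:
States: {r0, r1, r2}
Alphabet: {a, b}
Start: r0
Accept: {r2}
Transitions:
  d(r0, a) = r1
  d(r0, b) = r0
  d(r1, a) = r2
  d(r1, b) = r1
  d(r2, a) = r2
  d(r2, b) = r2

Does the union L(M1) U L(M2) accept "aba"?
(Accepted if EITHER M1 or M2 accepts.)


M1: final=q1 accepted=True
M2: final=r2 accepted=True

Yes, union accepts


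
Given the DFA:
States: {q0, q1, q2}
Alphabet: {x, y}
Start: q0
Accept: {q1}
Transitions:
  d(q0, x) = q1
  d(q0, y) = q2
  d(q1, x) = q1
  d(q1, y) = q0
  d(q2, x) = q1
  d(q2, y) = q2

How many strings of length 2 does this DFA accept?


Enumerating all length-2 strings:
  "xx" -> q1 [accept]
  "xy" -> q0 [reject]
  "yx" -> q1 [accept]
  "yy" -> q2 [reject]

2 out of 4


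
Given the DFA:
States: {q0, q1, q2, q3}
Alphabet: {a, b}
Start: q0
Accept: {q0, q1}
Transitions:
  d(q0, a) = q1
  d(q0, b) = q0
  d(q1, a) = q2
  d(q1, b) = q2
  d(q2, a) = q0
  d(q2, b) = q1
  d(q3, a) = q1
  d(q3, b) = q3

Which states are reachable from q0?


BFS from q0:
  layer 0: {q0}
  layer 1: {q1}
  layer 2: {q2}

{q0, q1, q2}


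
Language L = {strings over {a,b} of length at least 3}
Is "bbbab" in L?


length = 5

Yes, "bbbab" is in L


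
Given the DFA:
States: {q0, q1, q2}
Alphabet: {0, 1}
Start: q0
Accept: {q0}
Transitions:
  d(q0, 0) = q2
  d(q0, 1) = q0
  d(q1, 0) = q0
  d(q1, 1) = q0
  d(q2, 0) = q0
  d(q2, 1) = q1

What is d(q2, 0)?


Looking up transition d(q2, 0)

q0


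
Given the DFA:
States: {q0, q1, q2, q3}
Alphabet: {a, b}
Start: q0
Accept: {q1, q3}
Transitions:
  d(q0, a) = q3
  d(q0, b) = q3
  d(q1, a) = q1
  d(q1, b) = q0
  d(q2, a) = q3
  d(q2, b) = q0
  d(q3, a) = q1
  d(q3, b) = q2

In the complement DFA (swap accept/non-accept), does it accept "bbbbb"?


Trace: q0 -> q3 -> q2 -> q0 -> q3 -> q2
Final: q2
Original accept: {q1, q3}
Complement: q2 is not in original accept

Yes, complement accepts (original rejects)


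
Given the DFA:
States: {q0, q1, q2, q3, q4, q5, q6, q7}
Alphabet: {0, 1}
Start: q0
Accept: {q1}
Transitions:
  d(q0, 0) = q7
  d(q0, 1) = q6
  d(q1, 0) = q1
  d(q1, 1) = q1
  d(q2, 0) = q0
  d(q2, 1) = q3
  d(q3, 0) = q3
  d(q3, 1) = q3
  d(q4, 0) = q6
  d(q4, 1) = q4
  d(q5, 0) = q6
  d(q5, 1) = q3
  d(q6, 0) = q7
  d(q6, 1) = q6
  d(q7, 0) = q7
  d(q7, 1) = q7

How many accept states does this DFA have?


Accept states listed: {q1}
Counting: q1(1)

1


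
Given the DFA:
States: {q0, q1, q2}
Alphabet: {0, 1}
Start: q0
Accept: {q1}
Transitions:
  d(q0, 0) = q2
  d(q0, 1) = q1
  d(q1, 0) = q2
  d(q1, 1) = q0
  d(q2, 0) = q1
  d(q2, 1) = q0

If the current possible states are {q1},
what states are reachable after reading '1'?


Apply transition on '1' from each current state:
  d(q1, 1) = q0

{q0}


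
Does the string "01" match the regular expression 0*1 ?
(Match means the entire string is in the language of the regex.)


|string| = 2; first = '0'; last = '1'

Yes, "01" matches 0*1


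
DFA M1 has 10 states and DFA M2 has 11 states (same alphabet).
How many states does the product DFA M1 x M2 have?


Product construction pairs every M1 state with every M2 state.
10 * 11 = 110

110


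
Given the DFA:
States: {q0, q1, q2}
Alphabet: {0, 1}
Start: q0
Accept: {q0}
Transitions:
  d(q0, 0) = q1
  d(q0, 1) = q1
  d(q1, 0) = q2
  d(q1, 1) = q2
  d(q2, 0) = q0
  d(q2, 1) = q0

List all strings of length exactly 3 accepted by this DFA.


All strings of length 3: 8 total
Accepted: 8

"000", "001", "010", "011", "100", "101", "110", "111"


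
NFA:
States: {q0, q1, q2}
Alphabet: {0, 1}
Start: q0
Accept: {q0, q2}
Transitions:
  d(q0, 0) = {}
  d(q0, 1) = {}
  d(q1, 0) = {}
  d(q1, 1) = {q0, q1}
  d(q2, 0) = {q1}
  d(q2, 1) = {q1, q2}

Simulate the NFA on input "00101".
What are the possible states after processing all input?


Start: {q0}
  --0--> {}
  --0--> {}
  --1--> {}
  --0--> {}
  --1--> {}

{} (empty set, no valid transitions)


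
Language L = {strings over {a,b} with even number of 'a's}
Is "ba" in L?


count('a') = 1; 1 mod 2 = 1

No, "ba" is not in L


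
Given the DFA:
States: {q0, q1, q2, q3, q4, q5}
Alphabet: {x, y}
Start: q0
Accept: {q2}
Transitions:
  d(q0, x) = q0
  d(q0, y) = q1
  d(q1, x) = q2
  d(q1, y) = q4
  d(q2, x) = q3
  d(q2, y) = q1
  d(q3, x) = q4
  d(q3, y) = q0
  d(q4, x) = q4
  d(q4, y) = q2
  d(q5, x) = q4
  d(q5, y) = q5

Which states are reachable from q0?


BFS from q0:
  layer 0: {q0}
  layer 1: {q1}
  layer 2: {q2, q4}
  layer 3: {q3}

{q0, q1, q2, q3, q4}


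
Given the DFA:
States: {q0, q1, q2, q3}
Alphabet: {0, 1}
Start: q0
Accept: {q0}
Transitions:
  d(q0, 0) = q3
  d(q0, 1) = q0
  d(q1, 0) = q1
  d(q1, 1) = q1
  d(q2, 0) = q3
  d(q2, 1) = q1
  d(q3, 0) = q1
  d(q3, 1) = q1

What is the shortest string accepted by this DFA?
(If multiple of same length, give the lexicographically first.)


BFS by string length (lex-first path to each state shown):
  len 0: q0<-""
Found accept state at length 0.

"" (empty string)


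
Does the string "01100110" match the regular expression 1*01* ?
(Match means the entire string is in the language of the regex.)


|string| = 8; first = '0'; last = '0'

No, "01100110" does not match 1*01*


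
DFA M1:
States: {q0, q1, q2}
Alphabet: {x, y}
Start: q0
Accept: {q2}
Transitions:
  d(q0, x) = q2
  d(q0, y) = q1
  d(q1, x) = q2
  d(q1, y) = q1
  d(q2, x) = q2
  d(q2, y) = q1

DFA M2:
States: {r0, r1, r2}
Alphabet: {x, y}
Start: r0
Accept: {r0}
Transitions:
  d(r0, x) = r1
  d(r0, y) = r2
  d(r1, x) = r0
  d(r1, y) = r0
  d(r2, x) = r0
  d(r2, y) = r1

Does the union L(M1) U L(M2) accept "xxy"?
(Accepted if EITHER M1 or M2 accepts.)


M1: final=q1 accepted=False
M2: final=r2 accepted=False

No, union rejects (neither accepts)


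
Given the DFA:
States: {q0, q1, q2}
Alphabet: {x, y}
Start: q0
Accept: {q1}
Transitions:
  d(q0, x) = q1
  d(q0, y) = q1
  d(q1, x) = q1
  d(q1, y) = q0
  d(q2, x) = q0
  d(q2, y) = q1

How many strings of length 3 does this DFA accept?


Enumerating all length-3 strings:
  "xxx" -> q1 [accept]
  "xxy" -> q0 [reject]
  "xyx" -> q1 [accept]
  "xyy" -> q1 [accept]
  "yxx" -> q1 [accept]
  "yxy" -> q0 [reject]
  "yyx" -> q1 [accept]
  "yyy" -> q1 [accept]

6 out of 8


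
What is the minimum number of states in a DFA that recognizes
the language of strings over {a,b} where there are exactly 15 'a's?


States: count = 0, 1, ..., 15 (that's 16 states), plus a dead state for count > 15.
Total: 16 + 1 = 17. Accept = count-15 state.

17


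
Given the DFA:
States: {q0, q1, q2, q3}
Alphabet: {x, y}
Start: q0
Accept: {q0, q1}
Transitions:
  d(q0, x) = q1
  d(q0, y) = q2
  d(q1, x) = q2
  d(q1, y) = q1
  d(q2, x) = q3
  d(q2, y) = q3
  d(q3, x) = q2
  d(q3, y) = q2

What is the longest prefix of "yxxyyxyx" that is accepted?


Run the DFA, marking each prefix where the state is accepting:
  "" -> q0 [accept]
  "y" -> q2 [reject]
  "yx" -> q3 [reject]
  "yxx" -> q2 [reject]
  "yxxy" -> q3 [reject]
  "yxxyy" -> q2 [reject]
  "yxxyyx" -> q3 [reject]
  "yxxyyxy" -> q2 [reject]
  "yxxyyxyx" -> q3 [reject]

""


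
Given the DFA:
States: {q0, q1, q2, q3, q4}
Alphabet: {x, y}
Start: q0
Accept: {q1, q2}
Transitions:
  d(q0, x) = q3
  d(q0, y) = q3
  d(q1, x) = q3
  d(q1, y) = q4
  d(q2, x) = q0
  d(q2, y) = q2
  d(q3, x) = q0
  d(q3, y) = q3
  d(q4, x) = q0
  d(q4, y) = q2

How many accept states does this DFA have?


Accept states listed: {q1, q2}
Counting: q1(1) q2(2)

2


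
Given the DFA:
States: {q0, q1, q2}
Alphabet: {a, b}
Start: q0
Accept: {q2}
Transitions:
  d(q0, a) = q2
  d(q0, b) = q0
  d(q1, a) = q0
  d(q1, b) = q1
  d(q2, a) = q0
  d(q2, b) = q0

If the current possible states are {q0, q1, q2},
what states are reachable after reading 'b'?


Apply transition on 'b' from each current state:
  d(q0, b) = q0
  d(q1, b) = q1
  d(q2, b) = q0

{q0, q1}


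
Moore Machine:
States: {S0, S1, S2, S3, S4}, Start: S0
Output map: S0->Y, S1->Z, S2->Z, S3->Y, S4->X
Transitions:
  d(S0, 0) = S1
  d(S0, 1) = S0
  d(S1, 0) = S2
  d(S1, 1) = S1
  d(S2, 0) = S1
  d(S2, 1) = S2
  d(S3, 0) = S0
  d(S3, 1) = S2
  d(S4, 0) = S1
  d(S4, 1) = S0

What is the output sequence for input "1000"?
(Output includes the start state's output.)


Start: S0 (output Y)
  --1--> S0 (output Y)
  --0--> S1 (output Z)
  --0--> S2 (output Z)
  --0--> S1 (output Z)

"YYZZZ"


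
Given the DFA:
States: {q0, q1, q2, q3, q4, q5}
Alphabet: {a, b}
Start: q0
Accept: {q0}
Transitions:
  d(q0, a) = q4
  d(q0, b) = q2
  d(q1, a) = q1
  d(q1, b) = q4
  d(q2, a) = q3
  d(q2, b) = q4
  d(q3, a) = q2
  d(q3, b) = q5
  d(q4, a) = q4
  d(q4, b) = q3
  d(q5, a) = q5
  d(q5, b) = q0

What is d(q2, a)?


Looking up transition d(q2, a)

q3


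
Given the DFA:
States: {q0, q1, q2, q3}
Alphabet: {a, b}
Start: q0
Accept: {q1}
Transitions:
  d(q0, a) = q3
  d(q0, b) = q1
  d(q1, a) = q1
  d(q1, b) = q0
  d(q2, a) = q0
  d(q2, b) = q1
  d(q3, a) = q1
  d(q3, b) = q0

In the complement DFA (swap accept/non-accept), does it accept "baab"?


Trace: q0 -> q1 -> q1 -> q1 -> q0
Final: q0
Original accept: {q1}
Complement: q0 is not in original accept

Yes, complement accepts (original rejects)


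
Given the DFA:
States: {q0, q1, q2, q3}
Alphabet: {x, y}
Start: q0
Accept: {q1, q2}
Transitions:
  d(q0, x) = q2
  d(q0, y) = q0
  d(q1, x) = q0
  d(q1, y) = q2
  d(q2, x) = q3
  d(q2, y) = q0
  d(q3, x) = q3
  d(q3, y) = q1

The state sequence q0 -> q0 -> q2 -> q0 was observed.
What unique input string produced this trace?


Trace back each transition to find the symbol:
  q0 --[y]--> q0
  q0 --[x]--> q2
  q2 --[y]--> q0

"yxy"


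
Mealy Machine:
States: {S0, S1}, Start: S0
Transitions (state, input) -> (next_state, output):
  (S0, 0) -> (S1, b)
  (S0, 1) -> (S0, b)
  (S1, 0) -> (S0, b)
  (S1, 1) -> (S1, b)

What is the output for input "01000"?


Step-by-step:
  (S0, 0) -> (S1, b)
  (S1, 1) -> (S1, b)
  (S1, 0) -> (S0, b)
  (S0, 0) -> (S1, b)
  (S1, 0) -> (S0, b)

"bbbbb"


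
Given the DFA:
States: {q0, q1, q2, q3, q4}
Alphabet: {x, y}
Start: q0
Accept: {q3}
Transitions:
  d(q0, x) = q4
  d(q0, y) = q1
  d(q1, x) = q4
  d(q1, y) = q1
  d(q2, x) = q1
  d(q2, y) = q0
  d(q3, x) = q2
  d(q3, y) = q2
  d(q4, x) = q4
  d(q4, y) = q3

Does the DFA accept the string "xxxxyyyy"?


Trace: q0 -> q4 -> q4 -> q4 -> q4 -> q3 -> q2 -> q0 -> q1
Final state: q1
Accept states: {q3}

No, rejected (final state q1 is not an accept state)


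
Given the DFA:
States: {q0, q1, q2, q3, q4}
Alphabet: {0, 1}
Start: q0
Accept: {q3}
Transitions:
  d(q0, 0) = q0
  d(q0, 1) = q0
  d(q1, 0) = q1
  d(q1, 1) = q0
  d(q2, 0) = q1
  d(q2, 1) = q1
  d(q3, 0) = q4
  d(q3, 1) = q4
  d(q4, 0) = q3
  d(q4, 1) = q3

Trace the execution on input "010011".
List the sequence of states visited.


Input: 010011
d(q0, 0) = q0
d(q0, 1) = q0
d(q0, 0) = q0
d(q0, 0) = q0
d(q0, 1) = q0
d(q0, 1) = q0


q0 -> q0 -> q0 -> q0 -> q0 -> q0 -> q0


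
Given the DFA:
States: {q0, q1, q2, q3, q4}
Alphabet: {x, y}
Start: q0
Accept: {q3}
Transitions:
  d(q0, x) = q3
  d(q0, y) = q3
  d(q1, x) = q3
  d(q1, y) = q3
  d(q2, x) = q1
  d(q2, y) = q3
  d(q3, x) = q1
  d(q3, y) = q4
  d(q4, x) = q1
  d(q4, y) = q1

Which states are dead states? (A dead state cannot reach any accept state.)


Forward reachability from each state:
  q0 -> reaches accept state q3 (live)
  q1 -> reaches accept state q3 (live)
  q2 -> reaches accept state q3 (live)
  q3 -> reaches accept state q3 (live)
  q4 -> reaches accept state q3 (live)

None (all states can reach an accept state)


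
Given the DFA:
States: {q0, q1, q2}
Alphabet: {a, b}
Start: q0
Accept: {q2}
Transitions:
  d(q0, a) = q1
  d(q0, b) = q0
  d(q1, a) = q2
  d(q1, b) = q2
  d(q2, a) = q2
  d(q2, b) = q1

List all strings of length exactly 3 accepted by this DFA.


All strings of length 3: 8 total
Accepted: 4

"aaa", "aba", "baa", "bab"


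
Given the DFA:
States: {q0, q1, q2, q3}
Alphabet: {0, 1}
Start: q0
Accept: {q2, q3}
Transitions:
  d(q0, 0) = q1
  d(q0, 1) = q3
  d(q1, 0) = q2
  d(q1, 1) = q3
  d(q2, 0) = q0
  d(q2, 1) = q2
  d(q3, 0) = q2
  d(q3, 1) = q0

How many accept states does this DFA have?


Accept states listed: {q2, q3}
Counting: q2(1) q3(2)

2


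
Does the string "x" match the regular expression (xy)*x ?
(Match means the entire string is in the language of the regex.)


|string| = 1; first = 'x'; last = 'x'

Yes, "x" matches (xy)*x


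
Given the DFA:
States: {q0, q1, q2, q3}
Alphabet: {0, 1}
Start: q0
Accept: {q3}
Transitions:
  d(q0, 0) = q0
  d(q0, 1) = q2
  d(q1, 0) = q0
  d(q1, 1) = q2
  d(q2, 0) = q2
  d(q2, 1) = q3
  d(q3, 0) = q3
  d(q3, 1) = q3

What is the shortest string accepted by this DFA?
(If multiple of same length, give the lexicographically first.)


BFS by string length (lex-first path to each state shown):
  len 0: q0<-""
  len 1: q0<-"0", q2<-"1"
  len 2: q0<-"00", q2<-"01", q3<-"11"
Found accept state at length 2.

"11"


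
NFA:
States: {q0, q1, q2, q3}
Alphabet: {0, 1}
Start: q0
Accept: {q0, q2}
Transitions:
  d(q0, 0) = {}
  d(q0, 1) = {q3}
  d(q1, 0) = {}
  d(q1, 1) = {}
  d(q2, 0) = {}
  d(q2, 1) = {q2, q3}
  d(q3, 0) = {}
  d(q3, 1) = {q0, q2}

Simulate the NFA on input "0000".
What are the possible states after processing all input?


Start: {q0}
  --0--> {}
  --0--> {}
  --0--> {}
  --0--> {}

{} (empty set, no valid transitions)


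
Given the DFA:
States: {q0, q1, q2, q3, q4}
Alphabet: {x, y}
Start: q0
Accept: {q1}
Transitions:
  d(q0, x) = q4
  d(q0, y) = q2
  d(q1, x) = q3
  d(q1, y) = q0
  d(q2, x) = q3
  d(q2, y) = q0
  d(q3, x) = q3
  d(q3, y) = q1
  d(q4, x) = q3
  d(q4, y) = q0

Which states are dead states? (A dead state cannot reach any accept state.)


Forward reachability from each state:
  q0 -> reaches accept state q1 (live)
  q1 -> reaches accept state q1 (live)
  q2 -> reaches accept state q1 (live)
  q3 -> reaches accept state q1 (live)
  q4 -> reaches accept state q1 (live)

None (all states can reach an accept state)


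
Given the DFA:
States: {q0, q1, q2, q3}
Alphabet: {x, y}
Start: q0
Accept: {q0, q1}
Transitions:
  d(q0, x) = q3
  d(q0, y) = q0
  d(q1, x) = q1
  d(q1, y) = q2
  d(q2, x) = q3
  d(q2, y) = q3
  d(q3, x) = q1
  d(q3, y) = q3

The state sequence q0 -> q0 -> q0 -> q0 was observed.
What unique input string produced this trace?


Trace back each transition to find the symbol:
  q0 --[y]--> q0
  q0 --[y]--> q0
  q0 --[y]--> q0

"yyy"


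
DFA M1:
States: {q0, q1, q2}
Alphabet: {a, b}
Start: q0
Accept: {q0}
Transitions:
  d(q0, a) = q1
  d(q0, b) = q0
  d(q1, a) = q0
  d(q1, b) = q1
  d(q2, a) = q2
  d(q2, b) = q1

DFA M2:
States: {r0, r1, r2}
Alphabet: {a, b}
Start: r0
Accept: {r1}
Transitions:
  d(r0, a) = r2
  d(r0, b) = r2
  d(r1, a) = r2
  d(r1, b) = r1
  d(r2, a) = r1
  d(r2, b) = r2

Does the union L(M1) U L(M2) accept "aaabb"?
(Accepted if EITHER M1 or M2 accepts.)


M1: final=q1 accepted=False
M2: final=r2 accepted=False

No, union rejects (neither accepts)


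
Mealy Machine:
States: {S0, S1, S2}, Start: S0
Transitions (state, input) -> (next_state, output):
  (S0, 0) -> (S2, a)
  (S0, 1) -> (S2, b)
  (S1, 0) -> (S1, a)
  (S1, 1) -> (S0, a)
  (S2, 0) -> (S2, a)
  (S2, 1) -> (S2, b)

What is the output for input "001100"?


Step-by-step:
  (S0, 0) -> (S2, a)
  (S2, 0) -> (S2, a)
  (S2, 1) -> (S2, b)
  (S2, 1) -> (S2, b)
  (S2, 0) -> (S2, a)
  (S2, 0) -> (S2, a)

"aabbaa"


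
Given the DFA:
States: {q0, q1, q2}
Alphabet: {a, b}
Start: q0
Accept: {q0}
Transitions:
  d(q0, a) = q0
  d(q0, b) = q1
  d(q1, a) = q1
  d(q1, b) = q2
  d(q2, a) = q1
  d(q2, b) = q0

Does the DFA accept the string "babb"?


Trace: q0 -> q1 -> q1 -> q2 -> q0
Final state: q0
Accept states: {q0}

Yes, accepted (final state q0 is an accept state)


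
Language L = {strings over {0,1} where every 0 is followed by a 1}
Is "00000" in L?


'00' present: True; ends with '0': True

No, "00000" is not in L


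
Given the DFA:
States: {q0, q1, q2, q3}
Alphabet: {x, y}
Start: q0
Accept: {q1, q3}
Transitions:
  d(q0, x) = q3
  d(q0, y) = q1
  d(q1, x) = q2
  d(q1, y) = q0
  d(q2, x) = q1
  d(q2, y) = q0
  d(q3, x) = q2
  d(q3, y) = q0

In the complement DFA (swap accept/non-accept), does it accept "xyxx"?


Trace: q0 -> q3 -> q0 -> q3 -> q2
Final: q2
Original accept: {q1, q3}
Complement: q2 is not in original accept

Yes, complement accepts (original rejects)


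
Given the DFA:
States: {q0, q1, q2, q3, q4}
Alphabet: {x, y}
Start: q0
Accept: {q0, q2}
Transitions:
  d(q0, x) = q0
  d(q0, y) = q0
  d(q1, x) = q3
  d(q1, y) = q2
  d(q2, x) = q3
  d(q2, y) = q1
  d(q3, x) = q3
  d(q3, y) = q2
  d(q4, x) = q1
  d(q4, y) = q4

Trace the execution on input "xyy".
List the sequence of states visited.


Input: xyy
d(q0, x) = q0
d(q0, y) = q0
d(q0, y) = q0


q0 -> q0 -> q0 -> q0


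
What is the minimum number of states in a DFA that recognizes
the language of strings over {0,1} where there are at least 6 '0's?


States: count = 0, 1, ..., 5, and a final '>= 6' state.
Total: 6 + 1 = 7. Accept = '>= 6' state.

7


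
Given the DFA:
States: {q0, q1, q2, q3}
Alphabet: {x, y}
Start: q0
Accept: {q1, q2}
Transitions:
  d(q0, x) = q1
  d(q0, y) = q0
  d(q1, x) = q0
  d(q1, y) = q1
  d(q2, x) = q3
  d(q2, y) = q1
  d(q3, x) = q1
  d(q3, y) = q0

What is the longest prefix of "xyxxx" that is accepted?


Run the DFA, marking each prefix where the state is accepting:
  "" -> q0 [reject]
  "x" -> q1 [accept]
  "xy" -> q1 [accept]
  "xyx" -> q0 [reject]
  "xyxx" -> q1 [accept]
  "xyxxx" -> q0 [reject]

"xyxx"


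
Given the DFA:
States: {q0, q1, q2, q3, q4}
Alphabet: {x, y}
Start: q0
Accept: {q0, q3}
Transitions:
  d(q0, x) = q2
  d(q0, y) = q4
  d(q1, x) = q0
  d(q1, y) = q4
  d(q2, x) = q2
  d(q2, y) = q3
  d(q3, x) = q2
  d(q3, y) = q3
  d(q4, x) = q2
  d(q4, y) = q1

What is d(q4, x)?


Looking up transition d(q4, x)

q2


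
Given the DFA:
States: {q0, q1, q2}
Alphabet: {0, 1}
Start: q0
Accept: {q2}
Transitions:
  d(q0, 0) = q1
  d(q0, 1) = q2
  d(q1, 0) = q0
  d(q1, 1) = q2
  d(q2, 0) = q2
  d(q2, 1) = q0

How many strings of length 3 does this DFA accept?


Enumerating all length-3 strings:
  "000" -> q1 [reject]
  "001" -> q2 [accept]
  "010" -> q2 [accept]
  "011" -> q0 [reject]
  "100" -> q2 [accept]
  "101" -> q0 [reject]
  "110" -> q1 [reject]
  "111" -> q2 [accept]

4 out of 8


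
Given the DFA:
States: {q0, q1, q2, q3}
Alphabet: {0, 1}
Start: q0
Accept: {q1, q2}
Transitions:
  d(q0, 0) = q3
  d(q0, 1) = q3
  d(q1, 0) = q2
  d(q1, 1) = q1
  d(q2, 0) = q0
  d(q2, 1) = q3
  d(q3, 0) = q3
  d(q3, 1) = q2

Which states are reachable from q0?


BFS from q0:
  layer 0: {q0}
  layer 1: {q3}
  layer 2: {q2}

{q0, q2, q3}


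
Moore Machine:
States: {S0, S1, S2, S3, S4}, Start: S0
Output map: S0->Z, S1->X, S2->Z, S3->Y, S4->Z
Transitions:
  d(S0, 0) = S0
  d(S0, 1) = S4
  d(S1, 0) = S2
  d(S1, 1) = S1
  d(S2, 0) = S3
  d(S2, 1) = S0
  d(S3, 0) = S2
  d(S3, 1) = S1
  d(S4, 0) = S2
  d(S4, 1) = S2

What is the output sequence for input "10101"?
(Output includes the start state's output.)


Start: S0 (output Z)
  --1--> S4 (output Z)
  --0--> S2 (output Z)
  --1--> S0 (output Z)
  --0--> S0 (output Z)
  --1--> S4 (output Z)

"ZZZZZZ"


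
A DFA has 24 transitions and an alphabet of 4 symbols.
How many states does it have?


Each state has exactly one transition per symbol.
states = transitions / |alphabet| = 24 / 4 = 6

6


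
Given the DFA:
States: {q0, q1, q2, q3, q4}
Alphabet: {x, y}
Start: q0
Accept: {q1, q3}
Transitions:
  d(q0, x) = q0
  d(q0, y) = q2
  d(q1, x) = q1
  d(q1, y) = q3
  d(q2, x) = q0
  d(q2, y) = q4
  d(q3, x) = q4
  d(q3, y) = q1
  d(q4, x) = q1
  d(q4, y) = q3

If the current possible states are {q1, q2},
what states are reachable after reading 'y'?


Apply transition on 'y' from each current state:
  d(q1, y) = q3
  d(q2, y) = q4

{q3, q4}


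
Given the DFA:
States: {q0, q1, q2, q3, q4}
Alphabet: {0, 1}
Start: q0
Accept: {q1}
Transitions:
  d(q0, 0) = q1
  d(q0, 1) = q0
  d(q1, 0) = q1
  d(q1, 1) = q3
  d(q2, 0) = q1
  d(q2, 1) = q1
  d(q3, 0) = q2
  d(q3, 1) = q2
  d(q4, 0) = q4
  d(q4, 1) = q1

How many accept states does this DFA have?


Accept states listed: {q1}
Counting: q1(1)

1


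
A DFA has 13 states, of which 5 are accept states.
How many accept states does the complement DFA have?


Complement swaps accept and non-accept states.
13 - 5 = 8

8


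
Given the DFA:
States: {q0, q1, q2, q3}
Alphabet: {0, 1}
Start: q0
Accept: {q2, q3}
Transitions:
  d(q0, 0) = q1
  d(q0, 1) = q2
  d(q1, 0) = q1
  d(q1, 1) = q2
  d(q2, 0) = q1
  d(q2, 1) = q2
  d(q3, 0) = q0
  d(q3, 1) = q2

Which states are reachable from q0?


BFS from q0:
  layer 0: {q0}
  layer 1: {q1, q2}

{q0, q1, q2}


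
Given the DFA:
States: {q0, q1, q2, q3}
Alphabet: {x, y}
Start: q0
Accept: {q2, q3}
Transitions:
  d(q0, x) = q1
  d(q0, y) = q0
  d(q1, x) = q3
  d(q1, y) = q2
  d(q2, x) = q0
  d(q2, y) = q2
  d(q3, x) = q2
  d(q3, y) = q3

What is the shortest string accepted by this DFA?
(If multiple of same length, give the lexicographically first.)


BFS by string length (lex-first path to each state shown):
  len 0: q0<-""
  len 1: q0<-"y", q1<-"x"
  len 2: q0<-"yy", q1<-"yx", q2<-"xy", q3<-"xx"
Found accept state at length 2.

"xx"


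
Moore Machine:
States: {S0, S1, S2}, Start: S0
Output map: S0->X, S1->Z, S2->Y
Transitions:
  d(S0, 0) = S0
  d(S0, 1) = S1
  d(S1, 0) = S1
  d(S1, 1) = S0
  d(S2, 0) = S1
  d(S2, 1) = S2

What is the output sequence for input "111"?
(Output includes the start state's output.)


Start: S0 (output X)
  --1--> S1 (output Z)
  --1--> S0 (output X)
  --1--> S1 (output Z)

"XZXZ"


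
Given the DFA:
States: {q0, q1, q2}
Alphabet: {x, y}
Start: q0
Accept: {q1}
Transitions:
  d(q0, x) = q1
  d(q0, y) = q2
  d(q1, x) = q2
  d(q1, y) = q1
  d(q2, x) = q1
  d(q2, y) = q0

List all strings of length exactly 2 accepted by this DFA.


All strings of length 2: 4 total
Accepted: 2

"xy", "yx"


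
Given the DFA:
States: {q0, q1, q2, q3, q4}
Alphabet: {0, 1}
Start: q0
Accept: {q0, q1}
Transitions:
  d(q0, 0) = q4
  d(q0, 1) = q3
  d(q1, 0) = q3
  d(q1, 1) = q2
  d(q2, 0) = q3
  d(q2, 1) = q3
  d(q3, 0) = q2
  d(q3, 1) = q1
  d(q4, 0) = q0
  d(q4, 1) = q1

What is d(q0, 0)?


Looking up transition d(q0, 0)

q4


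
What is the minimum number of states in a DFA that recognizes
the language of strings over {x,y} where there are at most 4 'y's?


States: count = 0, 1, ..., 4 (all accepting; 5 states), plus a dead state for count > 4.
Total: 5 + 1 = 6.

6


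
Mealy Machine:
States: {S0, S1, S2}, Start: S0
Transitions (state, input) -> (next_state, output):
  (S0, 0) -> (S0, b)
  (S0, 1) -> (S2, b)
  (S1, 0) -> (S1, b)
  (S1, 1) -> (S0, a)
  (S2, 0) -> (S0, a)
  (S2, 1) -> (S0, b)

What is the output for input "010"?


Step-by-step:
  (S0, 0) -> (S0, b)
  (S0, 1) -> (S2, b)
  (S2, 0) -> (S0, a)

"bba"


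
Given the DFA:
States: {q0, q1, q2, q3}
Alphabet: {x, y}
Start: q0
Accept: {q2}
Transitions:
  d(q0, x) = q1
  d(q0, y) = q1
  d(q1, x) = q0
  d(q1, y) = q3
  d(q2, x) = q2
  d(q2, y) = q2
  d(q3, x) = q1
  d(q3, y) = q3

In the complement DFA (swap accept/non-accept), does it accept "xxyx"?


Trace: q0 -> q1 -> q0 -> q1 -> q0
Final: q0
Original accept: {q2}
Complement: q0 is not in original accept

Yes, complement accepts (original rejects)


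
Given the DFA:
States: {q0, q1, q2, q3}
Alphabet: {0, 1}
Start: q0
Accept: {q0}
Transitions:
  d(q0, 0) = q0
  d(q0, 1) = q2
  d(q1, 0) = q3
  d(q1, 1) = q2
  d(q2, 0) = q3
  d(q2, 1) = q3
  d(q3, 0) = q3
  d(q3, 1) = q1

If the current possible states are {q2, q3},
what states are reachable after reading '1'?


Apply transition on '1' from each current state:
  d(q2, 1) = q3
  d(q3, 1) = q1

{q1, q3}


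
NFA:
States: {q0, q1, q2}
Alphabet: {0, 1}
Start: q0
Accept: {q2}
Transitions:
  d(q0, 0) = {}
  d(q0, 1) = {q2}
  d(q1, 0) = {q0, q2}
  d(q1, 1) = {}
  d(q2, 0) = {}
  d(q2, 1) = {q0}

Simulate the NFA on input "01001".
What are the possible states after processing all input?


Start: {q0}
  --0--> {}
  --1--> {}
  --0--> {}
  --0--> {}
  --1--> {}

{} (empty set, no valid transitions)


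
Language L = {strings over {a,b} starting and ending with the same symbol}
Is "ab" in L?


first = 'a', last = 'b'

No, "ab" is not in L


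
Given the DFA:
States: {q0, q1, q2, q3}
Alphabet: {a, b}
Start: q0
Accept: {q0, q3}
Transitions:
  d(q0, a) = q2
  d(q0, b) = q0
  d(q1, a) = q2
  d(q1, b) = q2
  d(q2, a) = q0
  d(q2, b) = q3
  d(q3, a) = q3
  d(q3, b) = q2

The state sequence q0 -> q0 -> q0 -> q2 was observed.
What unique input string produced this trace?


Trace back each transition to find the symbol:
  q0 --[b]--> q0
  q0 --[b]--> q0
  q0 --[a]--> q2

"bba"


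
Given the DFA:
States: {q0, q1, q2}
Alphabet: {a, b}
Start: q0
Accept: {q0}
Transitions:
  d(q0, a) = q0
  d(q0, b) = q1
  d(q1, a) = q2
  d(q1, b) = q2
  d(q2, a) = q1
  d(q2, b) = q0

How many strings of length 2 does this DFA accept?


Enumerating all length-2 strings:
  "aa" -> q0 [accept]
  "ab" -> q1 [reject]
  "ba" -> q2 [reject]
  "bb" -> q2 [reject]

1 out of 4


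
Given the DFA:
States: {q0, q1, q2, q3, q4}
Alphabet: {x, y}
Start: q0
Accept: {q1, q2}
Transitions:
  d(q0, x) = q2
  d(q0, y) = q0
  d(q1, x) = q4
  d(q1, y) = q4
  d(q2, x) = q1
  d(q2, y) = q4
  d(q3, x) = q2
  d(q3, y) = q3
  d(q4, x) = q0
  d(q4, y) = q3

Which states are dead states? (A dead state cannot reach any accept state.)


Forward reachability from each state:
  q0 -> reaches accept state q1 (live)
  q1 -> reaches accept state q1 (live)
  q2 -> reaches accept state q1 (live)
  q3 -> reaches accept state q1 (live)
  q4 -> reaches accept state q1 (live)

None (all states can reach an accept state)


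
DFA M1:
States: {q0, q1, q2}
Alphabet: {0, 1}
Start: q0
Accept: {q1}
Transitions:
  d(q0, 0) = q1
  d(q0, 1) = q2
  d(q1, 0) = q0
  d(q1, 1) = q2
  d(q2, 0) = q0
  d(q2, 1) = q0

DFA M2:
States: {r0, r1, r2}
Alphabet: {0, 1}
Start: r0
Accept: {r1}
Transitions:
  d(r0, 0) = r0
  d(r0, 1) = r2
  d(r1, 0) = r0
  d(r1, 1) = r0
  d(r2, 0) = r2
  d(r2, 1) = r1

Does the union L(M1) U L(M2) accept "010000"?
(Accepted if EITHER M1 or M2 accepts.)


M1: final=q1 accepted=True
M2: final=r2 accepted=False

Yes, union accepts


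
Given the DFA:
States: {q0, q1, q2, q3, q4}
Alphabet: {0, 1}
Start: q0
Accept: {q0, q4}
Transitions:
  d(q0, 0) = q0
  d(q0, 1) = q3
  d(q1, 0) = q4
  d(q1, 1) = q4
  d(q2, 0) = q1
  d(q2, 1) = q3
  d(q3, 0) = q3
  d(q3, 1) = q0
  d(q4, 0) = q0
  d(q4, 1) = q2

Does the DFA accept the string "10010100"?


Trace: q0 -> q3 -> q3 -> q3 -> q0 -> q0 -> q3 -> q3 -> q3
Final state: q3
Accept states: {q0, q4}

No, rejected (final state q3 is not an accept state)


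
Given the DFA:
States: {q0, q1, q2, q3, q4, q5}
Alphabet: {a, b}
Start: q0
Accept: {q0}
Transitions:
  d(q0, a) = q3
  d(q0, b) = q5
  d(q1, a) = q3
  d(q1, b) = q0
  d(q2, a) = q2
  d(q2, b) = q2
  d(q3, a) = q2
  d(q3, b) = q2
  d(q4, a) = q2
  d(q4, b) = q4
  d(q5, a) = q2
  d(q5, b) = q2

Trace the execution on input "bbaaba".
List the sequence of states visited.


Input: bbaaba
d(q0, b) = q5
d(q5, b) = q2
d(q2, a) = q2
d(q2, a) = q2
d(q2, b) = q2
d(q2, a) = q2


q0 -> q5 -> q2 -> q2 -> q2 -> q2 -> q2


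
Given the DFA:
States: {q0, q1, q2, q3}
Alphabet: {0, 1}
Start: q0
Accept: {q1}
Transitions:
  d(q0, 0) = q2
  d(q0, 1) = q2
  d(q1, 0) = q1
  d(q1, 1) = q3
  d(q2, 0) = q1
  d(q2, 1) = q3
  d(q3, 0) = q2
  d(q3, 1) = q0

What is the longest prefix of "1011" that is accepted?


Run the DFA, marking each prefix where the state is accepting:
  "" -> q0 [reject]
  "1" -> q2 [reject]
  "10" -> q1 [accept]
  "101" -> q3 [reject]
  "1011" -> q0 [reject]

"10"


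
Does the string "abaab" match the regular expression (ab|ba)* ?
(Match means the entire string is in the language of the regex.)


|string| = 5; first = 'a'; last = 'b'

No, "abaab" does not match (ab|ba)*


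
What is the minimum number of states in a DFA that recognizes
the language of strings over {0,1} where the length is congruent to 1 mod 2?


States track (length) mod 2.
Need 2 states: one per remainder 0..1; accept = remainder 1.

2


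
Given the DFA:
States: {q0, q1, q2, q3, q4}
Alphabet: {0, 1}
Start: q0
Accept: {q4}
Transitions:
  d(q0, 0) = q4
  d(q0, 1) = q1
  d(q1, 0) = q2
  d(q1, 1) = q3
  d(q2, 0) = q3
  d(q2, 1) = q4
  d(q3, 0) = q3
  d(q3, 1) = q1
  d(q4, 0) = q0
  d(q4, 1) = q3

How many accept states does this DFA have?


Accept states listed: {q4}
Counting: q4(1)

1


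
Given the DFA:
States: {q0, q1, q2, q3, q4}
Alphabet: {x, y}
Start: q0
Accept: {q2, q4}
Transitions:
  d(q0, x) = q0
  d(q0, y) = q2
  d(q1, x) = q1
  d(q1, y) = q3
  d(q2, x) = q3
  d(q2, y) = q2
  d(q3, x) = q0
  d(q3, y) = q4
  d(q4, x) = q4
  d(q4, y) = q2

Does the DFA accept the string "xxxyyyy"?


Trace: q0 -> q0 -> q0 -> q0 -> q2 -> q2 -> q2 -> q2
Final state: q2
Accept states: {q2, q4}

Yes, accepted (final state q2 is an accept state)


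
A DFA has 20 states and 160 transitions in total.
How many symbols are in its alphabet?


Each state has exactly one transition per symbol.
|alphabet| = transitions / states = 160 / 20 = 8

8


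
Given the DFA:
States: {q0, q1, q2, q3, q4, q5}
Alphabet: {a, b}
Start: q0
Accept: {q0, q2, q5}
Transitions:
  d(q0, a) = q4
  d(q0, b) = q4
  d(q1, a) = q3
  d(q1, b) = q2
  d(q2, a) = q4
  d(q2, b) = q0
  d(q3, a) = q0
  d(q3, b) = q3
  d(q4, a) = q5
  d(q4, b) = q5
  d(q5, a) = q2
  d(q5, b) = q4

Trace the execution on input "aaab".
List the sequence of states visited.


Input: aaab
d(q0, a) = q4
d(q4, a) = q5
d(q5, a) = q2
d(q2, b) = q0


q0 -> q4 -> q5 -> q2 -> q0


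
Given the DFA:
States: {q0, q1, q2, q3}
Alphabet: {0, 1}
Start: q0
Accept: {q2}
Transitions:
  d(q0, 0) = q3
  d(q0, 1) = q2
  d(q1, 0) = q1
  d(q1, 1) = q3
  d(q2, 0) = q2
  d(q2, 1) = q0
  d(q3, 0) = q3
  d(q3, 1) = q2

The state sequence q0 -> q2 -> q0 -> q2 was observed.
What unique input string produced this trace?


Trace back each transition to find the symbol:
  q0 --[1]--> q2
  q2 --[1]--> q0
  q0 --[1]--> q2

"111"


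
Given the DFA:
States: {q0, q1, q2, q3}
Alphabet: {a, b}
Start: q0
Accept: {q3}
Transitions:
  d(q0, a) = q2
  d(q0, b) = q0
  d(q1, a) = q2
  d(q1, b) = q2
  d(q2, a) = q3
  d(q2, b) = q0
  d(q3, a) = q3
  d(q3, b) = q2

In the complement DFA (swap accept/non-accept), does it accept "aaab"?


Trace: q0 -> q2 -> q3 -> q3 -> q2
Final: q2
Original accept: {q3}
Complement: q2 is not in original accept

Yes, complement accepts (original rejects)


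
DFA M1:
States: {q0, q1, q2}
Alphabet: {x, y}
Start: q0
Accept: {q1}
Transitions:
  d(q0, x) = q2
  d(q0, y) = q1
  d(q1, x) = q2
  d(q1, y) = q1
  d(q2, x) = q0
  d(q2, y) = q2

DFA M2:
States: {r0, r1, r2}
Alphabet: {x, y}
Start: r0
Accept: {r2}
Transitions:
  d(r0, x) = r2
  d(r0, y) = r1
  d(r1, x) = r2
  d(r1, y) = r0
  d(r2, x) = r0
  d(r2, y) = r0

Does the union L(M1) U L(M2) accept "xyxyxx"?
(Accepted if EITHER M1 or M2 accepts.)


M1: final=q0 accepted=False
M2: final=r0 accepted=False

No, union rejects (neither accepts)


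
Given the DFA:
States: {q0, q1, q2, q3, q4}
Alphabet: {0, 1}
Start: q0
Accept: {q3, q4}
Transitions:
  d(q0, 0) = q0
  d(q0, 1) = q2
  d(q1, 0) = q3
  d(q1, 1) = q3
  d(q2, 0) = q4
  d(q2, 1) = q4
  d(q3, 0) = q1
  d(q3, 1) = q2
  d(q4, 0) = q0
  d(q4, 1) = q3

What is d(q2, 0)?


Looking up transition d(q2, 0)

q4


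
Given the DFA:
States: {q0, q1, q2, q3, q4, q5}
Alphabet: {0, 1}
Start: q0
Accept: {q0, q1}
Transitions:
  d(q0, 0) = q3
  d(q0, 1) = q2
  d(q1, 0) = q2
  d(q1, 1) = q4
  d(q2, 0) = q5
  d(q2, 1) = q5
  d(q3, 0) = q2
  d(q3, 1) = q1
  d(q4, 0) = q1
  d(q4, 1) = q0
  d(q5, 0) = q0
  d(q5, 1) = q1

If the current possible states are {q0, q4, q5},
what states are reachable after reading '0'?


Apply transition on '0' from each current state:
  d(q0, 0) = q3
  d(q4, 0) = q1
  d(q5, 0) = q0

{q0, q1, q3}


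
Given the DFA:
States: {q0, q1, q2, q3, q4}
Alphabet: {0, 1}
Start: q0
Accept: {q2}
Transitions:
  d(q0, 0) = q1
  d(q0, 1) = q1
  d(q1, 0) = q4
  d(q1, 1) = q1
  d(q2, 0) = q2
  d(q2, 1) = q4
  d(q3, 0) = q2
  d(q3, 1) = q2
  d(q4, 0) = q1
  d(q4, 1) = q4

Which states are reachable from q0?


BFS from q0:
  layer 0: {q0}
  layer 1: {q1}
  layer 2: {q4}

{q0, q1, q4}


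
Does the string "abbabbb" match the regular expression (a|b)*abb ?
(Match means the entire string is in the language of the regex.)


|string| = 7; first = 'a'; last = 'b'

No, "abbabbb" does not match (a|b)*abb


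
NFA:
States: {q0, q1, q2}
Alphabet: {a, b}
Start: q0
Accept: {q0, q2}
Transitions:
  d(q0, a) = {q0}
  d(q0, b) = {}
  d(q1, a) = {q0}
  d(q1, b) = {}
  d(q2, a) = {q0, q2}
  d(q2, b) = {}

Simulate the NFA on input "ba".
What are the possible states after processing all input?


Start: {q0}
  --b--> {}
  --a--> {}

{} (empty set, no valid transitions)


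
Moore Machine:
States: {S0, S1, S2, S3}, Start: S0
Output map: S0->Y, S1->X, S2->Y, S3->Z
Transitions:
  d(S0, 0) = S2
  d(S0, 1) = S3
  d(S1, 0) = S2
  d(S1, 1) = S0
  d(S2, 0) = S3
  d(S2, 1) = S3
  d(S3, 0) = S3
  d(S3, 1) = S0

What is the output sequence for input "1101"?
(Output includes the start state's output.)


Start: S0 (output Y)
  --1--> S3 (output Z)
  --1--> S0 (output Y)
  --0--> S2 (output Y)
  --1--> S3 (output Z)

"YZYYZ"


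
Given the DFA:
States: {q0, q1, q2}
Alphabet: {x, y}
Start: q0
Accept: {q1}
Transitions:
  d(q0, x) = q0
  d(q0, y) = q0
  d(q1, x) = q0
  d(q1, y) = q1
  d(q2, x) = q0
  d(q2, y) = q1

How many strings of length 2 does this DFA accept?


Enumerating all length-2 strings:
  "xx" -> q0 [reject]
  "xy" -> q0 [reject]
  "yx" -> q0 [reject]
  "yy" -> q0 [reject]

0 out of 4


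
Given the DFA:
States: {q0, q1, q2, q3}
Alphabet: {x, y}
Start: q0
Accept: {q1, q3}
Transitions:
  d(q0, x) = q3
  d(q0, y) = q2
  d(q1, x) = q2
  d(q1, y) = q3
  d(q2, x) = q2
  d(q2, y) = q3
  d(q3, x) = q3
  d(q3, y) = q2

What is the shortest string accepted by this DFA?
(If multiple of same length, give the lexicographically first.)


BFS by string length (lex-first path to each state shown):
  len 0: q0<-""
  len 1: q2<-"y", q3<-"x"
Found accept state at length 1.

"x"


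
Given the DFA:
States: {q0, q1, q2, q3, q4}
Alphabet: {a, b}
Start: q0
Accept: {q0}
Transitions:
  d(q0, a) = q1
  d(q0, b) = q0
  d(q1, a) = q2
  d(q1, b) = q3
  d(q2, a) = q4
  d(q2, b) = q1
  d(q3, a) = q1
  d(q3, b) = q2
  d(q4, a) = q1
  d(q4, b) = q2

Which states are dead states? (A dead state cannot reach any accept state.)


Forward reachability from each state:
  q0 -> reaches accept state q0 (live)
  q1 -> reaches {q1, q2, q3, q4}, no accept state (dead)
  q2 -> reaches {q1, q2, q3, q4}, no accept state (dead)
  q3 -> reaches {q1, q2, q3, q4}, no accept state (dead)
  q4 -> reaches {q1, q2, q3, q4}, no accept state (dead)

{q1, q2, q3, q4}
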